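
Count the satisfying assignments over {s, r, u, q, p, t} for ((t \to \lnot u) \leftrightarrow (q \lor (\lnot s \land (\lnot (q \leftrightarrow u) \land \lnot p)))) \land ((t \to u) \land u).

Initial set: {(((t \to \lnot u) \leftrightarrow (q \lor (\lnot s \land (\lnot (q \leftrightarrow u) \land \lnot p)))) \land ((t \to u) \land u))}.
(((t \to \lnot u) \leftrightarrow (q \lor (\lnot s \land (\lnot (q \leftrightarrow u) \land \lnot p)))) \land ((t \to u) \land u)): α-rule — add ((t \to \lnot u) \leftrightarrow (q \lor (\lnot s \land (\lnot (q \leftrightarrow u) \land \lnot p)))), ((t \to u) \land u).
((t \to u) \land u): α-rule — add (t \to u), u.
((t \to \lnot u) \leftrightarrow (q \lor (\lnot s \land (\lnot (q \leftrightarrow u) \land \lnot p)))): β-rule — branch into (t \to \lnot u), (q \lor (\lnot s \land (\lnot (q \leftrightarrow u) \land \lnot p)))  //  \lnot (t \to \lnot u), \lnot (q \lor (\lnot s \land (\lnot (q \leftrightarrow u) \land \lnot p))).
  branch 1 (add (t \to \lnot u), (q \lor (\lnot s \land (\lnot (q \leftrightarrow u) \land \lnot p)))):
    (t \to u): β-rule — branch into \lnot t  //  u.
      branch 1.1 (add \lnot t):
        (t \to \lnot u): β-rule — branch into \lnot t  //  \lnot u.
          branch 1.1.1 (add \lnot t):
            (q \lor (\lnot s \land (\lnot (q \leftrightarrow u) \land \lnot p))): β-rule — branch into q  //  (\lnot s \land (\lnot (q \leftrightarrow u) \land \lnot p)).
              branch 1.1.1.1 (add q):
                ○ open, literals {q=true, t=false, u=true}.
              branch 1.1.1.2 (add (\lnot s \land (\lnot (q \leftrightarrow u) \land \lnot p))):
                (\lnot s \land (\lnot (q \leftrightarrow u) \land \lnot p)): α-rule — add \lnot s, (\lnot (q \leftrightarrow u) \land \lnot p).
                (\lnot (q \leftrightarrow u) \land \lnot p): α-rule — add \lnot (q \leftrightarrow u), \lnot p.
                \lnot (q \leftrightarrow u): β-rule — branch into q, \lnot u  //  \lnot q, u.
                  branch 1.1.1.2.1 (add q, \lnot u):
                    × closes — contains both u and \lnot u.
                  branch 1.1.1.2.2 (add \lnot q, u):
                    ○ open, literals {p=false, q=false, s=false, t=false, u=true}.
          branch 1.1.2 (add \lnot u):
            × closes — contains both u and \lnot u.
      branch 1.2 (add u):
        (t \to \lnot u): β-rule — branch into \lnot t  //  \lnot u.
          branch 1.2.1 (add \lnot t):
            (q \lor (\lnot s \land (\lnot (q \leftrightarrow u) \land \lnot p))): β-rule — branch into q  //  (\lnot s \land (\lnot (q \leftrightarrow u) \land \lnot p)).
              branch 1.2.1.1 (add q):
                ○ open, literals {q=true, t=false, u=true}.
              branch 1.2.1.2 (add (\lnot s \land (\lnot (q \leftrightarrow u) \land \lnot p))):
                (\lnot s \land (\lnot (q \leftrightarrow u) \land \lnot p)): α-rule — add \lnot s, (\lnot (q \leftrightarrow u) \land \lnot p).
                (\lnot (q \leftrightarrow u) \land \lnot p): α-rule — add \lnot (q \leftrightarrow u), \lnot p.
                \lnot (q \leftrightarrow u): β-rule — branch into q, \lnot u  //  \lnot q, u.
                  branch 1.2.1.2.1 (add q, \lnot u):
                    × closes — contains both u and \lnot u.
                  branch 1.2.1.2.2 (add \lnot q, u):
                    ○ open, literals {p=false, q=false, s=false, t=false, u=true}.
          branch 1.2.2 (add \lnot u):
            × closes — contains both u and \lnot u.
  branch 2 (add \lnot (t \to \lnot u), \lnot (q \lor (\lnot s \land (\lnot (q \leftrightarrow u) \land \lnot p)))):
    \lnot (t \to \lnot u): α-rule — add t, \lnot \lnot u.
    \lnot (q \lor (\lnot s \land (\lnot (q \leftrightarrow u) \land \lnot p))): α-rule — add \lnot q, \lnot (\lnot s \land (\lnot (q \leftrightarrow u) \land \lnot p)).
    (t \to u): β-rule — branch into \lnot t  //  u.
      branch 2.1 (add \lnot t):
        × closes — contains both t and \lnot t.
      branch 2.2 (add u):
        \lnot (\lnot s \land (\lnot (q \leftrightarrow u) \land \lnot p)): β-rule — branch into \lnot \lnot s  //  \lnot (\lnot (q \leftrightarrow u) \land \lnot p).
          branch 2.2.1 (add \lnot \lnot s):
            ○ open, literals {q=false, s=true, t=true, u=true}.
          branch 2.2.2 (add \lnot (\lnot (q \leftrightarrow u) \land \lnot p)):
            \lnot (\lnot (q \leftrightarrow u) \land \lnot p): β-rule — branch into \lnot \lnot (q \leftrightarrow u)  //  \lnot \lnot p.
              branch 2.2.2.1 (add \lnot \lnot (q \leftrightarrow u)):
                \lnot \lnot (q \leftrightarrow u): β-rule — branch into q, u  //  \lnot q, \lnot u.
                  branch 2.2.2.1.1 (add q, u):
                    × closes — contains both q and \lnot q.
                  branch 2.2.2.1.2 (add \lnot q, \lnot u):
                    × closes — contains both u and \lnot u.
              branch 2.2.2.2 (add \lnot \lnot p):
                ○ open, literals {p=true, q=false, t=true, u=true}.
7 branches closed, 6 open.
Each open branch fixes some atoms; the unmentioned ones are free. Counting distinct full assignments: branch {q=true, t=false, u=true} (s, r, p) contributes 8 new; branch {p=false, q=false, s=false, t=false, u=true} (r) contributes 2 new; branch {q=true, t=false, u=true} (s, r, p) contributes 0 new; branch {p=false, q=false, s=false, t=false, u=true} (r) contributes 0 new; branch {q=false, s=true, t=true, u=true} (r, p) contributes 4 new; branch {p=true, q=false, t=true, u=true} (s, r) contributes 2 new. Total: 16.

16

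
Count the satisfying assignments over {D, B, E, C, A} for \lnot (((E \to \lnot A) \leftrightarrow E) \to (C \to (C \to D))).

2

Initial set: {T \lnot (((E \to \lnot A) \leftrightarrow E) \to (C \to (C \to D)))}.
T \lnot (((E \to \lnot A) \leftrightarrow E) \to (C \to (C \to D))): α-rule — add T ((E \to \lnot A) \leftrightarrow E), F (C \to (C \to D)).
F (C \to (C \to D)): α-rule — add T C, F (C \to D).
F (C \to D): α-rule — add T C, F D.
T ((E \to \lnot A) \leftrightarrow E): β-rule — branch into T (E \to \lnot A), T E  //  F (E \to \lnot A), F E.
  branch 1 (add T (E \to \lnot A), T E):
    T (E \to \lnot A): β-rule — branch into F E  //  T \lnot A.
      branch 1.1 (add F E):
        × closes — contains both E and \lnot E.
      branch 1.2 (add T \lnot A):
        ○ open, literals {A=false, C=true, D=false, E=true}.
  branch 2 (add F (E \to \lnot A), F E):
    F (E \to \lnot A): α-rule — add T E, F \lnot A.
    × closes — contains both E and \lnot E.
2 branches closed, 1 open.
Each open branch fixes some atoms; the unmentioned ones are free. Counting distinct full assignments: branch {A=false, C=true, D=false, E=true} (B) contributes 2 new. Total: 2.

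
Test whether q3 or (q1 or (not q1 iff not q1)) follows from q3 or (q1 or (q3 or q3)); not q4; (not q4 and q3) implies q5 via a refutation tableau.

Initial set: {(q3 or (q1 or (q3 or q3))); not q4; ((not q4 and q3) implies q5); not (q3 or (q1 or (not q1 iff not q1)))}.
not (q3 or (q1 or (not q1 iff not q1))): α-rule — add not q3, not (q1 or (not q1 iff not q1)).
not (q1 or (not q1 iff not q1)): α-rule — add not q1, not (not q1 iff not q1).
(q3 or (q1 or (q3 or q3))): β-rule — branch into q3  //  (q1 or (q3 or q3)).
  branch 1 (add q3):
    × closes — contains both q3 and not q3.
  branch 2 (add (q1 or (q3 or q3))):
    ((not q4 and q3) implies q5): β-rule — branch into not (not q4 and q3)  //  q5.
      branch 2.1 (add not (not q4 and q3)):
        not (not q1 iff not q1): β-rule — branch into not q1, not not q1  //  not not q1, not q1.
          branch 2.1.1 (add not q1, not not q1):
            × closes — contains both q1 and not q1.
          branch 2.1.2 (add not not q1, not q1):
            × closes — contains both q1 and not q1.
      branch 2.2 (add q5):
        not (not q1 iff not q1): β-rule — branch into not q1, not not q1  //  not not q1, not q1.
          branch 2.2.1 (add not q1, not not q1):
            × closes — contains both q1 and not q1.
          branch 2.2.2 (add not not q1, not q1):
            × closes — contains both q1 and not q1.
All 5 branches close.
Every branch closed, so the premises entail the conclusion.

Yes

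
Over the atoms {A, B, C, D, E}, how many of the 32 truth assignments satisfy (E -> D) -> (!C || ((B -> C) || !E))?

Initial set: {T ((E -> D) -> (!C || ((B -> C) || !E)))}.
T ((E -> D) -> (!C || ((B -> C) || !E))): β-rule — branch into F (E -> D)  //  T (!C || ((B -> C) || !E)).
  branch 1 (add F (E -> D)):
    F (E -> D): α-rule — add T E, F D.
    ○ open, literals {D=F, E=T}.
  branch 2 (add T (!C || ((B -> C) || !E))):
    T (!C || ((B -> C) || !E)): β-rule — branch into T !C  //  T ((B -> C) || !E).
      branch 2.1 (add T !C):
        ○ open, literals {C=F}.
      branch 2.2 (add T ((B -> C) || !E)):
        T ((B -> C) || !E): β-rule — branch into T (B -> C)  //  T !E.
          branch 2.2.1 (add T (B -> C)):
            T (B -> C): β-rule — branch into F B  //  T C.
              branch 2.2.1.1 (add F B):
                ○ open, literals {B=F}.
              branch 2.2.1.2 (add T C):
                ○ open, literals {C=T}.
          branch 2.2.2 (add T !E):
            ○ open, literals {E=F}.
0 branches closed, 5 open.
Each open branch fixes some atoms; the unmentioned ones are free. Counting distinct full assignments: branch {D=F, E=T} (A, B, C) contributes 8 new; branch {C=F} (A, B, D, E) contributes 12 new; branch {B=F} (A, C, D, E) contributes 6 new; branch {C=T} (A, B, D, E) contributes 6 new; branch {E=F} (A, B, C, D) contributes 0 new. Total: 32.

32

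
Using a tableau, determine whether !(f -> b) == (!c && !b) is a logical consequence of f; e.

No

Initial set: {f; e; !(!(f -> b) == (!c && !b))}.
!(!(f -> b) == (!c && !b)): β-rule — branch into !(f -> b), !(!c && !b)  //  !!(f -> b), (!c && !b).
  branch 1 (add !(f -> b), !(!c && !b)):
    !(f -> b): α-rule — add f, !b.
    !(!c && !b): β-rule — branch into !!c  //  !!b.
      branch 1.1 (add !!c):
        ○ open, literals {b=0, c=1, e=1, f=1}.
      branch 1.2 (add !!b):
        × closes — contains both b and !b.
  branch 2 (add !!(f -> b), (!c && !b)):
    (!c && !b): α-rule — add !c, !b.
    !!(f -> b): β-rule — branch into !f  //  b.
      branch 2.1 (add !f):
        × closes — contains both f and !f.
      branch 2.2 (add b):
        × closes — contains both b and !b.
3 branches closed, 1 open.
An open branch gives a countermodel: b=0, c=1, e=1, f=1 (unmentioned atoms arbitrary); the premises hold there but the conclusion fails.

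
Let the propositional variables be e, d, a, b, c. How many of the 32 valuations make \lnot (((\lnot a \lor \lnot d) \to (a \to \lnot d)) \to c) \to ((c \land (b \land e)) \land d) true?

Initial set: {(\lnot (((\lnot a \lor \lnot d) \to (a \to \lnot d)) \to c) \to ((c \land (b \land e)) \land d))}.
(\lnot (((\lnot a \lor \lnot d) \to (a \to \lnot d)) \to c) \to ((c \land (b \land e)) \land d)): β-rule — branch into \lnot \lnot (((\lnot a \lor \lnot d) \to (a \to \lnot d)) \to c)  //  ((c \land (b \land e)) \land d).
  branch 1 (add \lnot \lnot (((\lnot a \lor \lnot d) \to (a \to \lnot d)) \to c)):
    \lnot \lnot (((\lnot a \lor \lnot d) \to (a \to \lnot d)) \to c): β-rule — branch into \lnot ((\lnot a \lor \lnot d) \to (a \to \lnot d))  //  c.
      branch 1.1 (add \lnot ((\lnot a \lor \lnot d) \to (a \to \lnot d))):
        \lnot ((\lnot a \lor \lnot d) \to (a \to \lnot d)): α-rule — add (\lnot a \lor \lnot d), \lnot (a \to \lnot d).
        \lnot (a \to \lnot d): α-rule — add a, \lnot \lnot d.
        (\lnot a \lor \lnot d): β-rule — branch into \lnot a  //  \lnot d.
          branch 1.1.1 (add \lnot a):
            × closes — contains both a and \lnot a.
          branch 1.1.2 (add \lnot d):
            × closes — contains both d and \lnot d.
      branch 1.2 (add c):
        ○ open, literals {c=true}.
  branch 2 (add ((c \land (b \land e)) \land d)):
    ((c \land (b \land e)) \land d): α-rule — add (c \land (b \land e)), d.
    (c \land (b \land e)): α-rule — add c, (b \land e).
    (b \land e): α-rule — add b, e.
    ○ open, literals {b=true, c=true, d=true, e=true}.
2 branches closed, 2 open.
Each open branch fixes some atoms; the unmentioned ones are free. Counting distinct full assignments: branch {c=true} (e, d, a, b) contributes 16 new; branch {b=true, c=true, d=true, e=true} (a) contributes 0 new. Total: 16.

16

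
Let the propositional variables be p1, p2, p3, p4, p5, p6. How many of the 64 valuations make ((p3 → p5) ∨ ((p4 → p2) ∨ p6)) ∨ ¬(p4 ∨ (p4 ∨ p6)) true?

Initial set: {(((p3 → p5) ∨ ((p4 → p2) ∨ p6)) ∨ ¬(p4 ∨ (p4 ∨ p6)))}.
(((p3 → p5) ∨ ((p4 → p2) ∨ p6)) ∨ ¬(p4 ∨ (p4 ∨ p6))): β-rule — branch into ((p3 → p5) ∨ ((p4 → p2) ∨ p6))  //  ¬(p4 ∨ (p4 ∨ p6)).
  branch 1 (add ((p3 → p5) ∨ ((p4 → p2) ∨ p6))):
    ((p3 → p5) ∨ ((p4 → p2) ∨ p6)): β-rule — branch into (p3 → p5)  //  ((p4 → p2) ∨ p6).
      branch 1.1 (add (p3 → p5)):
        (p3 → p5): β-rule — branch into ¬p3  //  p5.
          branch 1.1.1 (add ¬p3):
            ○ open, literals {p3=F}.
          branch 1.1.2 (add p5):
            ○ open, literals {p5=T}.
      branch 1.2 (add ((p4 → p2) ∨ p6)):
        ((p4 → p2) ∨ p6): β-rule — branch into (p4 → p2)  //  p6.
          branch 1.2.1 (add (p4 → p2)):
            (p4 → p2): β-rule — branch into ¬p4  //  p2.
              branch 1.2.1.1 (add ¬p4):
                ○ open, literals {p4=F}.
              branch 1.2.1.2 (add p2):
                ○ open, literals {p2=T}.
          branch 1.2.2 (add p6):
            ○ open, literals {p6=T}.
  branch 2 (add ¬(p4 ∨ (p4 ∨ p6))):
    ¬(p4 ∨ (p4 ∨ p6)): α-rule — add ¬p4, ¬(p4 ∨ p6).
    ¬(p4 ∨ p6): α-rule — add ¬p4, ¬p6.
    ○ open, literals {p4=F, p6=F}.
0 branches closed, 6 open.
Each open branch fixes some atoms; the unmentioned ones are free. Counting distinct full assignments: branch {p3=F} (p1, p2, p4, p5, p6) contributes 32 new; branch {p5=T} (p1, p2, p3, p4, p6) contributes 16 new; branch {p4=F} (p1, p2, p3, p5, p6) contributes 8 new; branch {p2=T} (p1, p3, p4, p5, p6) contributes 4 new; branch {p6=T} (p1, p2, p3, p4, p5) contributes 2 new; branch {p4=F, p6=F} (p1, p2, p3, p5) contributes 0 new. Total: 62.

62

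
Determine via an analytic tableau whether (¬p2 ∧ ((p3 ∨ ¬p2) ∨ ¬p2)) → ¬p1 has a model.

Initial set: {((¬p2 ∧ ((p3 ∨ ¬p2) ∨ ¬p2)) → ¬p1)}.
((¬p2 ∧ ((p3 ∨ ¬p2) ∨ ¬p2)) → ¬p1): β-rule — branch into ¬(¬p2 ∧ ((p3 ∨ ¬p2) ∨ ¬p2))  //  ¬p1.
  branch 1 (add ¬(¬p2 ∧ ((p3 ∨ ¬p2) ∨ ¬p2))):
    ¬(¬p2 ∧ ((p3 ∨ ¬p2) ∨ ¬p2)): β-rule — branch into ¬¬p2  //  ¬((p3 ∨ ¬p2) ∨ ¬p2).
      branch 1.1 (add ¬¬p2):
        ○ open, literals {p2=1}.
      branch 1.2 (add ¬((p3 ∨ ¬p2) ∨ ¬p2)):
        ¬((p3 ∨ ¬p2) ∨ ¬p2): α-rule — add ¬(p3 ∨ ¬p2), ¬¬p2.
        ¬(p3 ∨ ¬p2): α-rule — add ¬p3, ¬¬p2.
        ○ open, literals {p2=1, p3=0}.
  branch 2 (add ¬p1):
    ○ open, literals {p1=0}.
0 branches closed, 3 open.
An open branch gives a satisfying assignment: p2=1.

Satisfiable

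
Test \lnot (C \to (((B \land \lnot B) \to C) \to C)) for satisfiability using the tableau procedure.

Unsatisfiable

Initial set: {T \lnot (C \to (((B \land \lnot B) \to C) \to C))}.
T \lnot (C \to (((B \land \lnot B) \to C) \to C)): α-rule — add T C, F (((B \land \lnot B) \to C) \to C).
F (((B \land \lnot B) \to C) \to C): α-rule — add T ((B \land \lnot B) \to C), F C.
× closes — contains both C and \lnot C.
All 1 branch closes.
Every branch closed; the formula is unsatisfiable.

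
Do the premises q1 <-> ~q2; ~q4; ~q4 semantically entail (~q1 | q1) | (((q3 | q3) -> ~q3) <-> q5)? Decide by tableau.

Initial set: {(q1 <-> ~q2); ~q4; ~q4; ~((~q1 | q1) | (((q3 | q3) -> ~q3) <-> q5))}.
~((~q1 | q1) | (((q3 | q3) -> ~q3) <-> q5)): α-rule — add ~(~q1 | q1), ~(((q3 | q3) -> ~q3) <-> q5).
~(~q1 | q1): α-rule — add ~~q1, ~q1.
× closes — contains both q1 and ~q1.
All 1 branch closes.
Every branch closed, so the premises entail the conclusion.

Yes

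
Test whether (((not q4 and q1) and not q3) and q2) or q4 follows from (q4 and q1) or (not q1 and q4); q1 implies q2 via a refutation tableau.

Initial set: {((q4 and q1) or (not q1 and q4)); (q1 implies q2); not ((((not q4 and q1) and not q3) and q2) or q4)}.
not ((((not q4 and q1) and not q3) and q2) or q4): α-rule — add not (((not q4 and q1) and not q3) and q2), not q4.
((q4 and q1) or (not q1 and q4)): β-rule — branch into (q4 and q1)  //  (not q1 and q4).
  branch 1 (add (q4 and q1)):
    (q4 and q1): α-rule — add q4, q1.
    × closes — contains both q4 and not q4.
  branch 2 (add (not q1 and q4)):
    (not q1 and q4): α-rule — add not q1, q4.
    × closes — contains both q4 and not q4.
All 2 branches close.
Every branch closed, so the premises entail the conclusion.

Yes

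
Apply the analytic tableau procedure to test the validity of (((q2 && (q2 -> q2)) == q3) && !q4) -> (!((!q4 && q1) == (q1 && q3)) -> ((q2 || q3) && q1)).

Assume the negation and expand:
Initial set: {!((((q2 && (q2 -> q2)) == q3) && !q4) -> (!((!q4 && q1) == (q1 && q3)) -> ((q2 || q3) && q1)))}.
!((((q2 && (q2 -> q2)) == q3) && !q4) -> (!((!q4 && q1) == (q1 && q3)) -> ((q2 || q3) && q1))): α-rule — add (((q2 && (q2 -> q2)) == q3) && !q4), !(!((!q4 && q1) == (q1 && q3)) -> ((q2 || q3) && q1)).
(((q2 && (q2 -> q2)) == q3) && !q4): α-rule — add ((q2 && (q2 -> q2)) == q3), !q4.
!(!((!q4 && q1) == (q1 && q3)) -> ((q2 || q3) && q1)): α-rule — add !((!q4 && q1) == (q1 && q3)), !((q2 || q3) && q1).
((q2 && (q2 -> q2)) == q3): β-rule — branch into (q2 && (q2 -> q2)), q3  //  !(q2 && (q2 -> q2)), !q3.
  branch 1 (add (q2 && (q2 -> q2)), q3):
    (q2 && (q2 -> q2)): α-rule — add q2, (q2 -> q2).
    !((!q4 && q1) == (q1 && q3)): β-rule — branch into (!q4 && q1), !(q1 && q3)  //  !(!q4 && q1), (q1 && q3).
      branch 1.1 (add (!q4 && q1), !(q1 && q3)):
        (!q4 && q1): α-rule — add !q4, q1.
        !((q2 || q3) && q1): β-rule — branch into !(q2 || q3)  //  !q1.
          branch 1.1.1 (add !(q2 || q3)):
            !(q2 || q3): α-rule — add !q2, !q3.
            × closes — contains both q2 and !q2.
          branch 1.1.2 (add !q1):
            × closes — contains both q1 and !q1.
      branch 1.2 (add !(!q4 && q1), (q1 && q3)):
        (q1 && q3): α-rule — add q1, q3.
        !((q2 || q3) && q1): β-rule — branch into !(q2 || q3)  //  !q1.
          branch 1.2.1 (add !(q2 || q3)):
            !(q2 || q3): α-rule — add !q2, !q3.
            × closes — contains both q2 and !q2.
          branch 1.2.2 (add !q1):
            × closes — contains both q1 and !q1.
  branch 2 (add !(q2 && (q2 -> q2)), !q3):
    !((!q4 && q1) == (q1 && q3)): β-rule — branch into (!q4 && q1), !(q1 && q3)  //  !(!q4 && q1), (q1 && q3).
      branch 2.1 (add (!q4 && q1), !(q1 && q3)):
        (!q4 && q1): α-rule — add !q4, q1.
        !((q2 || q3) && q1): β-rule — branch into !(q2 || q3)  //  !q1.
          branch 2.1.1 (add !(q2 || q3)):
            !(q2 || q3): α-rule — add !q2, !q3.
            !(q2 && (q2 -> q2)): β-rule — branch into !q2  //  !(q2 -> q2).
              branch 2.1.1.1 (add !q2):
                !(q1 && q3): β-rule — branch into !q1  //  !q3.
                  branch 2.1.1.1.1 (add !q1):
                    × closes — contains both q1 and !q1.
                  branch 2.1.1.1.2 (add !q3):
                    ○ open, literals {q1=true, q2=false, q3=false, q4=false}.
              branch 2.1.1.2 (add !(q2 -> q2)):
                !(q2 -> q2): α-rule — add q2, !q2.
                × closes — contains both q2 and !q2.
          branch 2.1.2 (add !q1):
            × closes — contains both q1 and !q1.
      branch 2.2 (add !(!q4 && q1), (q1 && q3)):
        (q1 && q3): α-rule — add q1, q3.
        × closes — contains both q3 and !q3.
8 branches closed, 1 open.
An open branch gives a countermodel: q1=true, q2=false, q3=false, q4=false (unmentioned atoms arbitrary); under it the original formula is false.

Not valid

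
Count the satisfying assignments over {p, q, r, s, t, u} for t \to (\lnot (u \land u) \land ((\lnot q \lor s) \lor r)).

46

Initial set: {T (t \to (\lnot (u \land u) \land ((\lnot q \lor s) \lor r)))}.
T (t \to (\lnot (u \land u) \land ((\lnot q \lor s) \lor r))): β-rule — branch into F t  //  T (\lnot (u \land u) \land ((\lnot q \lor s) \lor r)).
  branch 1 (add F t):
    ○ open, literals {t=F}.
  branch 2 (add T (\lnot (u \land u) \land ((\lnot q \lor s) \lor r))):
    T (\lnot (u \land u) \land ((\lnot q \lor s) \lor r)): α-rule — add T \lnot (u \land u), T ((\lnot q \lor s) \lor r).
    T \lnot (u \land u): β-rule — branch into F u  //  F u.
      branch 2.1 (add F u):
        T ((\lnot q \lor s) \lor r): β-rule — branch into T (\lnot q \lor s)  //  T r.
          branch 2.1.1 (add T (\lnot q \lor s)):
            T (\lnot q \lor s): β-rule — branch into T \lnot q  //  T s.
              branch 2.1.1.1 (add T \lnot q):
                ○ open, literals {q=F, u=F}.
              branch 2.1.1.2 (add T s):
                ○ open, literals {s=T, u=F}.
          branch 2.1.2 (add T r):
            ○ open, literals {r=T, u=F}.
      branch 2.2 (add F u):
        T ((\lnot q \lor s) \lor r): β-rule — branch into T (\lnot q \lor s)  //  T r.
          branch 2.2.1 (add T (\lnot q \lor s)):
            T (\lnot q \lor s): β-rule — branch into T \lnot q  //  T s.
              branch 2.2.1.1 (add T \lnot q):
                ○ open, literals {q=F, u=F}.
              branch 2.2.1.2 (add T s):
                ○ open, literals {s=T, u=F}.
          branch 2.2.2 (add T r):
            ○ open, literals {r=T, u=F}.
0 branches closed, 7 open.
Each open branch fixes some atoms; the unmentioned ones are free. Counting distinct full assignments: branch {t=F} (p, q, r, s, u) contributes 32 new; branch {q=F, u=F} (p, r, s, t) contributes 8 new; branch {s=T, u=F} (p, q, r, t) contributes 4 new; branch {r=T, u=F} (p, q, s, t) contributes 2 new; branch {q=F, u=F} (p, r, s, t) contributes 0 new; branch {s=T, u=F} (p, q, r, t) contributes 0 new; branch {r=T, u=F} (p, q, s, t) contributes 0 new. Total: 46.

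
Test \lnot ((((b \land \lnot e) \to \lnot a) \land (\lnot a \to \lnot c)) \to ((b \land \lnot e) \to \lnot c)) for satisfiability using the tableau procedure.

Unsatisfiable

Initial set: {\lnot ((((b \land \lnot e) \to \lnot a) \land (\lnot a \to \lnot c)) \to ((b \land \lnot e) \to \lnot c))}.
\lnot ((((b \land \lnot e) \to \lnot a) \land (\lnot a \to \lnot c)) \to ((b \land \lnot e) \to \lnot c)): α-rule — add (((b \land \lnot e) \to \lnot a) \land (\lnot a \to \lnot c)), \lnot ((b \land \lnot e) \to \lnot c).
(((b \land \lnot e) \to \lnot a) \land (\lnot a \to \lnot c)): α-rule — add ((b \land \lnot e) \to \lnot a), (\lnot a \to \lnot c).
\lnot ((b \land \lnot e) \to \lnot c): α-rule — add (b \land \lnot e), \lnot \lnot c.
(b \land \lnot e): α-rule — add b, \lnot e.
((b \land \lnot e) \to \lnot a): β-rule — branch into \lnot (b \land \lnot e)  //  \lnot a.
  branch 1 (add \lnot (b \land \lnot e)):
    (\lnot a \to \lnot c): β-rule — branch into \lnot \lnot a  //  \lnot c.
      branch 1.1 (add \lnot \lnot a):
        \lnot (b \land \lnot e): β-rule — branch into \lnot b  //  \lnot \lnot e.
          branch 1.1.1 (add \lnot b):
            × closes — contains both b and \lnot b.
          branch 1.1.2 (add \lnot \lnot e):
            × closes — contains both e and \lnot e.
      branch 1.2 (add \lnot c):
        × closes — contains both c and \lnot c.
  branch 2 (add \lnot a):
    (\lnot a \to \lnot c): β-rule — branch into \lnot \lnot a  //  \lnot c.
      branch 2.1 (add \lnot \lnot a):
        × closes — contains both a and \lnot a.
      branch 2.2 (add \lnot c):
        × closes — contains both c and \lnot c.
All 5 branches close.
Every branch closed; the formula is unsatisfiable.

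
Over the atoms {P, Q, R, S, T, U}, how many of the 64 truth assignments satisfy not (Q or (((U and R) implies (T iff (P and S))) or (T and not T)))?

4

Initial set: {not (Q or (((U and R) implies (T iff (P and S))) or (T and not T)))}.
not (Q or (((U and R) implies (T iff (P and S))) or (T and not T))): α-rule — add not Q, not (((U and R) implies (T iff (P and S))) or (T and not T)).
not (((U and R) implies (T iff (P and S))) or (T and not T)): α-rule — add not ((U and R) implies (T iff (P and S))), not (T and not T).
not ((U and R) implies (T iff (P and S))): α-rule — add (U and R), not (T iff (P and S)).
(U and R): α-rule — add U, R.
not (T and not T): β-rule — branch into not T  //  not not T.
  branch 1 (add not T):
    not (T iff (P and S)): β-rule — branch into T, not (P and S)  //  not T, (P and S).
      branch 1.1 (add T, not (P and S)):
        × closes — contains both T and not T.
      branch 1.2 (add not T, (P and S)):
        (P and S): α-rule — add P, S.
        ○ open, literals {P=1, Q=0, R=1, S=1, T=0, U=1}.
  branch 2 (add not not T):
    not (T iff (P and S)): β-rule — branch into T, not (P and S)  //  not T, (P and S).
      branch 2.1 (add T, not (P and S)):
        not (P and S): β-rule — branch into not P  //  not S.
          branch 2.1.1 (add not P):
            ○ open, literals {P=0, Q=0, R=1, T=1, U=1}.
          branch 2.1.2 (add not S):
            ○ open, literals {Q=0, R=1, S=0, T=1, U=1}.
      branch 2.2 (add not T, (P and S)):
        × closes — contains both T and not T.
2 branches closed, 3 open.
Each open branch fixes some atoms; the unmentioned ones are free. Counting distinct full assignments: branch {P=1, Q=0, R=1, S=1, T=0, U=1} (none free) contributes 1 new; branch {P=0, Q=0, R=1, T=1, U=1} (S) contributes 2 new; branch {Q=0, R=1, S=0, T=1, U=1} (P) contributes 1 new. Total: 4.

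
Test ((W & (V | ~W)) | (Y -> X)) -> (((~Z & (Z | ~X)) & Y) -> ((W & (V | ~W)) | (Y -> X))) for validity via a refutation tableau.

Valid

Assume the negation and expand:
Initial set: {~(((W & (V | ~W)) | (Y -> X)) -> (((~Z & (Z | ~X)) & Y) -> ((W & (V | ~W)) | (Y -> X))))}.
~(((W & (V | ~W)) | (Y -> X)) -> (((~Z & (Z | ~X)) & Y) -> ((W & (V | ~W)) | (Y -> X)))): α-rule — add ((W & (V | ~W)) | (Y -> X)), ~(((~Z & (Z | ~X)) & Y) -> ((W & (V | ~W)) | (Y -> X))).
~(((~Z & (Z | ~X)) & Y) -> ((W & (V | ~W)) | (Y -> X))): α-rule — add ((~Z & (Z | ~X)) & Y), ~((W & (V | ~W)) | (Y -> X)).
((~Z & (Z | ~X)) & Y): α-rule — add (~Z & (Z | ~X)), Y.
~((W & (V | ~W)) | (Y -> X)): α-rule — add ~(W & (V | ~W)), ~(Y -> X).
(~Z & (Z | ~X)): α-rule — add ~Z, (Z | ~X).
~(Y -> X): α-rule — add Y, ~X.
((W & (V | ~W)) | (Y -> X)): β-rule — branch into (W & (V | ~W))  //  (Y -> X).
  branch 1 (add (W & (V | ~W))):
    (W & (V | ~W)): α-rule — add W, (V | ~W).
    ~(W & (V | ~W)): β-rule — branch into ~W  //  ~(V | ~W).
      branch 1.1 (add ~W):
        × closes — contains both W and ~W.
      branch 1.2 (add ~(V | ~W)):
        ~(V | ~W): α-rule — add ~V, ~~W.
        (Z | ~X): β-rule — branch into Z  //  ~X.
          branch 1.2.1 (add Z):
            × closes — contains both Z and ~Z.
          branch 1.2.2 (add ~X):
            (V | ~W): β-rule — branch into V  //  ~W.
              branch 1.2.2.1 (add V):
                × closes — contains both V and ~V.
              branch 1.2.2.2 (add ~W):
                × closes — contains both W and ~W.
  branch 2 (add (Y -> X)):
    ~(W & (V | ~W)): β-rule — branch into ~W  //  ~(V | ~W).
      branch 2.1 (add ~W):
        (Z | ~X): β-rule — branch into Z  //  ~X.
          branch 2.1.1 (add Z):
            × closes — contains both Z and ~Z.
          branch 2.1.2 (add ~X):
            (Y -> X): β-rule — branch into ~Y  //  X.
              branch 2.1.2.1 (add ~Y):
                × closes — contains both Y and ~Y.
              branch 2.1.2.2 (add X):
                × closes — contains both X and ~X.
      branch 2.2 (add ~(V | ~W)):
        ~(V | ~W): α-rule — add ~V, ~~W.
        (Z | ~X): β-rule — branch into Z  //  ~X.
          branch 2.2.1 (add Z):
            × closes — contains both Z and ~Z.
          branch 2.2.2 (add ~X):
            (Y -> X): β-rule — branch into ~Y  //  X.
              branch 2.2.2.1 (add ~Y):
                × closes — contains both Y and ~Y.
              branch 2.2.2.2 (add X):
                × closes — contains both X and ~X.
All 10 branches close.
Every branch closed, so the negation is unsatisfiable and the formula is valid.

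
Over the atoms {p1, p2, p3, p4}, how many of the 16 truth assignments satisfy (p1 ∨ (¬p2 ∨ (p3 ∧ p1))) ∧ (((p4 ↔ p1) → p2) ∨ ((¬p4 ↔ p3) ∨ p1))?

11

Initial set: {((p1 ∨ (¬p2 ∨ (p3 ∧ p1))) ∧ (((p4 ↔ p1) → p2) ∨ ((¬p4 ↔ p3) ∨ p1)))}.
((p1 ∨ (¬p2 ∨ (p3 ∧ p1))) ∧ (((p4 ↔ p1) → p2) ∨ ((¬p4 ↔ p3) ∨ p1))): α-rule — add (p1 ∨ (¬p2 ∨ (p3 ∧ p1))), (((p4 ↔ p1) → p2) ∨ ((¬p4 ↔ p3) ∨ p1)).
(p1 ∨ (¬p2 ∨ (p3 ∧ p1))): β-rule — branch into p1  //  (¬p2 ∨ (p3 ∧ p1)).
  branch 1 (add p1):
    (((p4 ↔ p1) → p2) ∨ ((¬p4 ↔ p3) ∨ p1)): β-rule — branch into ((p4 ↔ p1) → p2)  //  ((¬p4 ↔ p3) ∨ p1).
      branch 1.1 (add ((p4 ↔ p1) → p2)):
        ((p4 ↔ p1) → p2): β-rule — branch into ¬(p4 ↔ p1)  //  p2.
          branch 1.1.1 (add ¬(p4 ↔ p1)):
            ¬(p4 ↔ p1): β-rule — branch into p4, ¬p1  //  ¬p4, p1.
              branch 1.1.1.1 (add p4, ¬p1):
                × closes — contains both p1 and ¬p1.
              branch 1.1.1.2 (add ¬p4, p1):
                ○ open, literals {p1=T, p4=F}.
          branch 1.1.2 (add p2):
            ○ open, literals {p1=T, p2=T}.
      branch 1.2 (add ((¬p4 ↔ p3) ∨ p1)):
        ((¬p4 ↔ p3) ∨ p1): β-rule — branch into (¬p4 ↔ p3)  //  p1.
          branch 1.2.1 (add (¬p4 ↔ p3)):
            (¬p4 ↔ p3): β-rule — branch into ¬p4, p3  //  ¬¬p4, ¬p3.
              branch 1.2.1.1 (add ¬p4, p3):
                ○ open, literals {p1=T, p3=T, p4=F}.
              branch 1.2.1.2 (add ¬¬p4, ¬p3):
                ○ open, literals {p1=T, p3=F, p4=T}.
          branch 1.2.2 (add p1):
            ○ open, literals {p1=T}.
  branch 2 (add (¬p2 ∨ (p3 ∧ p1))):
    (((p4 ↔ p1) → p2) ∨ ((¬p4 ↔ p3) ∨ p1)): β-rule — branch into ((p4 ↔ p1) → p2)  //  ((¬p4 ↔ p3) ∨ p1).
      branch 2.1 (add ((p4 ↔ p1) → p2)):
        (¬p2 ∨ (p3 ∧ p1)): β-rule — branch into ¬p2  //  (p3 ∧ p1).
          branch 2.1.1 (add ¬p2):
            ((p4 ↔ p1) → p2): β-rule — branch into ¬(p4 ↔ p1)  //  p2.
              branch 2.1.1.1 (add ¬(p4 ↔ p1)):
                ¬(p4 ↔ p1): β-rule — branch into p4, ¬p1  //  ¬p4, p1.
                  branch 2.1.1.1.1 (add p4, ¬p1):
                    ○ open, literals {p1=F, p2=F, p4=T}.
                  branch 2.1.1.1.2 (add ¬p4, p1):
                    ○ open, literals {p1=T, p2=F, p4=F}.
              branch 2.1.1.2 (add p2):
                × closes — contains both p2 and ¬p2.
          branch 2.1.2 (add (p3 ∧ p1)):
            (p3 ∧ p1): α-rule — add p3, p1.
            ((p4 ↔ p1) → p2): β-rule — branch into ¬(p4 ↔ p1)  //  p2.
              branch 2.1.2.1 (add ¬(p4 ↔ p1)):
                ¬(p4 ↔ p1): β-rule — branch into p4, ¬p1  //  ¬p4, p1.
                  branch 2.1.2.1.1 (add p4, ¬p1):
                    × closes — contains both p1 and ¬p1.
                  branch 2.1.2.1.2 (add ¬p4, p1):
                    ○ open, literals {p1=T, p3=T, p4=F}.
              branch 2.1.2.2 (add p2):
                ○ open, literals {p1=T, p2=T, p3=T}.
      branch 2.2 (add ((¬p4 ↔ p3) ∨ p1)):
        (¬p2 ∨ (p3 ∧ p1)): β-rule — branch into ¬p2  //  (p3 ∧ p1).
          branch 2.2.1 (add ¬p2):
            ((¬p4 ↔ p3) ∨ p1): β-rule — branch into (¬p4 ↔ p3)  //  p1.
              branch 2.2.1.1 (add (¬p4 ↔ p3)):
                (¬p4 ↔ p3): β-rule — branch into ¬p4, p3  //  ¬¬p4, ¬p3.
                  branch 2.2.1.1.1 (add ¬p4, p3):
                    ○ open, literals {p2=F, p3=T, p4=F}.
                  branch 2.2.1.1.2 (add ¬¬p4, ¬p3):
                    ○ open, literals {p2=F, p3=F, p4=T}.
              branch 2.2.1.2 (add p1):
                ○ open, literals {p1=T, p2=F}.
          branch 2.2.2 (add (p3 ∧ p1)):
            (p3 ∧ p1): α-rule — add p3, p1.
            ((¬p4 ↔ p3) ∨ p1): β-rule — branch into (¬p4 ↔ p3)  //  p1.
              branch 2.2.2.1 (add (¬p4 ↔ p3)):
                (¬p4 ↔ p3): β-rule — branch into ¬p4, p3  //  ¬¬p4, ¬p3.
                  branch 2.2.2.1.1 (add ¬p4, p3):
                    ○ open, literals {p1=T, p3=T, p4=F}.
                  branch 2.2.2.1.2 (add ¬¬p4, ¬p3):
                    × closes — contains both p3 and ¬p3.
              branch 2.2.2.2 (add p1):
                ○ open, literals {p1=T, p3=T}.
4 branches closed, 14 open.
Each open branch fixes some atoms; the unmentioned ones are free. Counting distinct full assignments: branch {p1=T, p4=F} (p2, p3) contributes 4 new; branch {p1=T, p2=T} (p3, p4) contributes 2 new; branch {p1=T, p3=T, p4=F} (p2) contributes 0 new; branch {p1=T, p3=F, p4=T} (p2) contributes 1 new; branch {p1=T} (p2, p3, p4) contributes 1 new; branch {p1=F, p2=F, p4=T} (p3) contributes 2 new; branch {p1=T, p2=F, p4=F} (p3) contributes 0 new; branch {p1=T, p3=T, p4=F} (p2) contributes 0 new; branch {p1=T, p2=T, p3=T} (p4) contributes 0 new; branch {p2=F, p3=T, p4=F} (p1) contributes 1 new; branch {p2=F, p3=F, p4=T} (p1) contributes 0 new; branch {p1=T, p2=F} (p3, p4) contributes 0 new; branch {p1=T, p3=T, p4=F} (p2) contributes 0 new; branch {p1=T, p3=T} (p2, p4) contributes 0 new. Total: 11.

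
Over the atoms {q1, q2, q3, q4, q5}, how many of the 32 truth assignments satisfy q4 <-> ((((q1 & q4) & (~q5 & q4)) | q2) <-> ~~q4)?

18

Initial set: {(q4 <-> ((((q1 & q4) & (~q5 & q4)) | q2) <-> ~~q4))}.
(q4 <-> ((((q1 & q4) & (~q5 & q4)) | q2) <-> ~~q4)): β-rule — branch into q4, ((((q1 & q4) & (~q5 & q4)) | q2) <-> ~~q4)  //  ~q4, ~((((q1 & q4) & (~q5 & q4)) | q2) <-> ~~q4).
  branch 1 (add q4, ((((q1 & q4) & (~q5 & q4)) | q2) <-> ~~q4)):
    ((((q1 & q4) & (~q5 & q4)) | q2) <-> ~~q4): β-rule — branch into (((q1 & q4) & (~q5 & q4)) | q2), ~~q4  //  ~(((q1 & q4) & (~q5 & q4)) | q2), ~~~q4.
      branch 1.1 (add (((q1 & q4) & (~q5 & q4)) | q2), ~~q4):
        ~~q4: drop double negation, giving q4.
        (((q1 & q4) & (~q5 & q4)) | q2): β-rule — branch into ((q1 & q4) & (~q5 & q4))  //  q2.
          branch 1.1.1 (add ((q1 & q4) & (~q5 & q4))):
            ((q1 & q4) & (~q5 & q4)): α-rule — add (q1 & q4), (~q5 & q4).
            (q1 & q4): α-rule — add q1, q4.
            (~q5 & q4): α-rule — add ~q5, q4.
            ○ open, literals {q1=T, q4=T, q5=F}.
          branch 1.1.2 (add q2):
            ○ open, literals {q2=T, q4=T}.
      branch 1.2 (add ~(((q1 & q4) & (~q5 & q4)) | q2), ~~~q4):
        ~(((q1 & q4) & (~q5 & q4)) | q2): α-rule — add ~((q1 & q4) & (~q5 & q4)), ~q2.
        ~~~q4: drop double negation, giving ~q4.
        × closes — contains both q4 and ~q4.
  branch 2 (add ~q4, ~((((q1 & q4) & (~q5 & q4)) | q2) <-> ~~q4)):
    ~((((q1 & q4) & (~q5 & q4)) | q2) <-> ~~q4): β-rule — branch into (((q1 & q4) & (~q5 & q4)) | q2), ~~~q4  //  ~(((q1 & q4) & (~q5 & q4)) | q2), ~~q4.
      branch 2.1 (add (((q1 & q4) & (~q5 & q4)) | q2), ~~~q4):
        ~~~q4: drop double negation, giving ~q4.
        (((q1 & q4) & (~q5 & q4)) | q2): β-rule — branch into ((q1 & q4) & (~q5 & q4))  //  q2.
          branch 2.1.1 (add ((q1 & q4) & (~q5 & q4))):
            ((q1 & q4) & (~q5 & q4)): α-rule — add (q1 & q4), (~q5 & q4).
            (q1 & q4): α-rule — add q1, q4.
            × closes — contains both q4 and ~q4.
          branch 2.1.2 (add q2):
            ○ open, literals {q2=T, q4=F}.
      branch 2.2 (add ~(((q1 & q4) & (~q5 & q4)) | q2), ~~q4):
        ~(((q1 & q4) & (~q5 & q4)) | q2): α-rule — add ~((q1 & q4) & (~q5 & q4)), ~q2.
        ~~q4: drop double negation, giving q4.
        × closes — contains both q4 and ~q4.
3 branches closed, 3 open.
Each open branch fixes some atoms; the unmentioned ones are free. Counting distinct full assignments: branch {q1=T, q4=T, q5=F} (q2, q3) contributes 4 new; branch {q2=T, q4=T} (q1, q3, q5) contributes 6 new; branch {q2=T, q4=F} (q1, q3, q5) contributes 8 new. Total: 18.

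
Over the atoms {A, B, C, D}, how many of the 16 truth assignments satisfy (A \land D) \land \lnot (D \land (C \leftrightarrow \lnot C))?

Initial set: {((A \land D) \land \lnot (D \land (C \leftrightarrow \lnot C)))}.
((A \land D) \land \lnot (D \land (C \leftrightarrow \lnot C))): α-rule — add (A \land D), \lnot (D \land (C \leftrightarrow \lnot C)).
(A \land D): α-rule — add A, D.
\lnot (D \land (C \leftrightarrow \lnot C)): β-rule — branch into \lnot D  //  \lnot (C \leftrightarrow \lnot C).
  branch 1 (add \lnot D):
    × closes — contains both D and \lnot D.
  branch 2 (add \lnot (C \leftrightarrow \lnot C)):
    \lnot (C \leftrightarrow \lnot C): β-rule — branch into C, \lnot \lnot C  //  \lnot C, \lnot C.
      branch 2.1 (add C, \lnot \lnot C):
        ○ open, literals {A=1, C=1, D=1}.
      branch 2.2 (add \lnot C, \lnot C):
        ○ open, literals {A=1, C=0, D=1}.
1 branch closed, 2 open.
Each open branch fixes some atoms; the unmentioned ones are free. Counting distinct full assignments: branch {A=1, C=1, D=1} (B) contributes 2 new; branch {A=1, C=0, D=1} (B) contributes 2 new. Total: 4.

4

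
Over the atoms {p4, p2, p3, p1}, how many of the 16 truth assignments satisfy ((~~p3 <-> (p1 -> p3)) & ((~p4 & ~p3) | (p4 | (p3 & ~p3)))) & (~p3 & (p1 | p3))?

4

Initial set: {(((~~p3 <-> (p1 -> p3)) & ((~p4 & ~p3) | (p4 | (p3 & ~p3)))) & (~p3 & (p1 | p3)))}.
(((~~p3 <-> (p1 -> p3)) & ((~p4 & ~p3) | (p4 | (p3 & ~p3)))) & (~p3 & (p1 | p3))): α-rule — add ((~~p3 <-> (p1 -> p3)) & ((~p4 & ~p3) | (p4 | (p3 & ~p3)))), (~p3 & (p1 | p3)).
((~~p3 <-> (p1 -> p3)) & ((~p4 & ~p3) | (p4 | (p3 & ~p3)))): α-rule — add (~~p3 <-> (p1 -> p3)), ((~p4 & ~p3) | (p4 | (p3 & ~p3))).
(~p3 & (p1 | p3)): α-rule — add ~p3, (p1 | p3).
(~~p3 <-> (p1 -> p3)): β-rule — branch into ~~p3, (p1 -> p3)  //  ~~~p3, ~(p1 -> p3).
  branch 1 (add ~~p3, (p1 -> p3)):
    ~~p3: drop double negation, giving p3.
    × closes — contains both p3 and ~p3.
  branch 2 (add ~~~p3, ~(p1 -> p3)):
    ~~~p3: drop double negation, giving ~p3.
    ~(p1 -> p3): α-rule — add p1, ~p3.
    ((~p4 & ~p3) | (p4 | (p3 & ~p3))): β-rule — branch into (~p4 & ~p3)  //  (p4 | (p3 & ~p3)).
      branch 2.1 (add (~p4 & ~p3)):
        (~p4 & ~p3): α-rule — add ~p4, ~p3.
        (p1 | p3): β-rule — branch into p1  //  p3.
          branch 2.1.1 (add p1):
            ○ open, literals {p1=true, p3=false, p4=false}.
          branch 2.1.2 (add p3):
            × closes — contains both p3 and ~p3.
      branch 2.2 (add (p4 | (p3 & ~p3))):
        (p1 | p3): β-rule — branch into p1  //  p3.
          branch 2.2.1 (add p1):
            (p4 | (p3 & ~p3)): β-rule — branch into p4  //  (p3 & ~p3).
              branch 2.2.1.1 (add p4):
                ○ open, literals {p1=true, p3=false, p4=true}.
              branch 2.2.1.2 (add (p3 & ~p3)):
                (p3 & ~p3): α-rule — add p3, ~p3.
                × closes — contains both p3 and ~p3.
          branch 2.2.2 (add p3):
            × closes — contains both p3 and ~p3.
4 branches closed, 2 open.
Each open branch fixes some atoms; the unmentioned ones are free. Counting distinct full assignments: branch {p1=true, p3=false, p4=false} (p2) contributes 2 new; branch {p1=true, p3=false, p4=true} (p2) contributes 2 new. Total: 4.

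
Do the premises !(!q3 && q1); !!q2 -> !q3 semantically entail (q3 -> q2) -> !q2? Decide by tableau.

No

Initial set: {!(!q3 && q1); (!!q2 -> !q3); !((q3 -> q2) -> !q2)}.
!((q3 -> q2) -> !q2): α-rule — add (q3 -> q2), !!q2.
!(!q3 && q1): β-rule — branch into !!q3  //  !q1.
  branch 1 (add !!q3):
    (!!q2 -> !q3): β-rule — branch into !!!q2  //  !q3.
      branch 1.1 (add !!!q2):
        !!!q2: drop double negation, giving !q2.
        × closes — contains both q2 and !q2.
      branch 1.2 (add !q3):
        × closes — contains both q3 and !q3.
  branch 2 (add !q1):
    (!!q2 -> !q3): β-rule — branch into !!!q2  //  !q3.
      branch 2.1 (add !!!q2):
        !!!q2: drop double negation, giving !q2.
        × closes — contains both q2 and !q2.
      branch 2.2 (add !q3):
        (q3 -> q2): β-rule — branch into !q3  //  q2.
          branch 2.2.1 (add !q3):
            ○ open, literals {q1=F, q2=T, q3=F}.
          branch 2.2.2 (add q2):
            ○ open, literals {q1=F, q2=T, q3=F}.
3 branches closed, 2 open.
An open branch gives a countermodel: q1=F, q2=T, q3=F (unmentioned atoms arbitrary); the premises hold there but the conclusion fails.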